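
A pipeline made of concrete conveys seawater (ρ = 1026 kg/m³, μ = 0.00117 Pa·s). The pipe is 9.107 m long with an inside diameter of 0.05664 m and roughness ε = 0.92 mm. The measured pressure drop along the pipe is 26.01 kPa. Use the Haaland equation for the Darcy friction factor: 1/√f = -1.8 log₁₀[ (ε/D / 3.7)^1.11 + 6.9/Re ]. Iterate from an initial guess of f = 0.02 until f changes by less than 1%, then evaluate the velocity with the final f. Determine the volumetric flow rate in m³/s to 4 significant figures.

Rearranging Darcy-Weisbach: V = √(2·ΔP·D/(f·L·ρ)). With ε/D = 0.00092/0.05664 = 0.0162, iterate starting from f = 0.02:
  f = 0.02 → V = √(2·2.601e+04·0.05664/(0.02·9.107·1026)) = 3.971 m/s; Re = ρVD/μ = 1.972e+05; f → 0.04529
  f = 0.04529 → V = 2.639 m/s; Re = 1.311e+05; f → 0.04539
Converged (Δf/f < 1%). With the final f = 0.04539: V = √(2·2.601e+04·0.05664/(0.04539·9.107·1026)) = 2.636 m/s.
Q = V·A = 2.636·(π/4·0.05664²) = 0.006641 m³/s = 0.006641 m³/s.

Q ≈ 0.006641 m³/s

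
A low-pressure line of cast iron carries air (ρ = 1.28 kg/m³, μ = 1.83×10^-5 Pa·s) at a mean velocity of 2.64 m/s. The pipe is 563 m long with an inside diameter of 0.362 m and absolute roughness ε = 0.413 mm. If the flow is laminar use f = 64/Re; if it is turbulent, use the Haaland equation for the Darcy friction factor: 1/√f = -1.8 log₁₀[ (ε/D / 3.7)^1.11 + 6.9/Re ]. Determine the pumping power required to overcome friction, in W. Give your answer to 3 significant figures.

P ≈ 43.9 W

Reynolds number Re = ρVD/μ = 1.28 · 2.64 · 0.362 / 1.83e-05 = 6.685e+04.
Re > 4000 → turbulent. Relative roughness ε/D = 0.000413/0.362 = 0.00114. Haaland: 1/√f = -1.8 log₁₀[(0.00114/3.7)^1.11 + 6.9/6.685e+04] = -1.8 log₁₀[0.000127 + 0.000103] = 6.549, so f = 0.02332.
Darcy-Weisbach: ΔP = f(L/D)(ρV²/2) = 0.02332·(563/0.362)·(1.28·2.64²/2) = 0.02332·1555·4.461 = 161.7 Pa.
Q = V·A = 2.64·0.1029 = 0.2717 m³/s.
Pumping power P = QΔP = 0.2717·161.7 = 43.95 W = 43.9 W.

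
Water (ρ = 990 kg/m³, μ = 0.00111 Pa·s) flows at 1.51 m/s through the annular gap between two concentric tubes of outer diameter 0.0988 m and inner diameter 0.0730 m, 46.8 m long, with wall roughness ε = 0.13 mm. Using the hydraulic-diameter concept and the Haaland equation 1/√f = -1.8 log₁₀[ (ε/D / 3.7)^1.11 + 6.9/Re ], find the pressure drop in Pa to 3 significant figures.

ΔP ≈ 67200 Pa

Hydraulic diameter D_h = 4A/P = D_o - D_i = 0.0988 - 0.073 = 0.0258 m.
Re = ρVD_h/μ = 990·1.51·0.0258/0.00111 = 3.475e+04.
ε/D_h = 0.00013/0.0258 = 0.00504; Haaland gives 1/√f = -1.8 log₁₀[0.000659+0.000199] = 5.52, so f = 0.03282.
ΔP = f(L/D_h)(ρV²/2) = 0.03282·46.8/0.0258·1129 = 6.719e+04 Pa.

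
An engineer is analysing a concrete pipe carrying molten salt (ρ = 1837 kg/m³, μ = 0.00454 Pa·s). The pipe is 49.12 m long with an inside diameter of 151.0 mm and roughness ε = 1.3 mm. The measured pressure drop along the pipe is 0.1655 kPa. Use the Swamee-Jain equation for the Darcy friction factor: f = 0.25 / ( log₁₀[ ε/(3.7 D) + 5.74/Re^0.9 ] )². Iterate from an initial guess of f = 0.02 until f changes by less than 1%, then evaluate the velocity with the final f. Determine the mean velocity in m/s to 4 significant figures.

Rearranging Darcy-Weisbach: V = √(2·ΔP·D/(f·L·ρ)). With ε/D = 0.0013/0.151 = 0.00861, iterate starting from f = 0.02:
  f = 0.02 → V = √(2·165.5·0.151/(0.02·49.12·1837)) = 0.1664 m/s; Re = ρVD/μ = 1.017e+04; f → 0.04247
  f = 0.04247 → V = 0.1142 m/s; Re = 6978; f → 0.04472
  f = 0.04472 → V = 0.1113 m/s; Re = 6800; f → 0.04489
Converged (Δf/f < 1%). With the final f = 0.04489: V = √(2·165.5·0.151/(0.04489·49.12·1837)) = 0.1111 m/s.

V ≈ 0.1111 m/s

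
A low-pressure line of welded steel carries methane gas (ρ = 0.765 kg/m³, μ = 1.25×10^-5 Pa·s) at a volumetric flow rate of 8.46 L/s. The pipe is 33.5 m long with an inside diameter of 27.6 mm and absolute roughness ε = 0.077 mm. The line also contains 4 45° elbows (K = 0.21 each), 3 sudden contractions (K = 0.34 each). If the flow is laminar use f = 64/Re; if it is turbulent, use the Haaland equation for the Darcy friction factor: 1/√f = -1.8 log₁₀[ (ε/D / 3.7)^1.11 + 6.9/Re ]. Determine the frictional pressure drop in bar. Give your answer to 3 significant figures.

Q = 8.46 L/s = 8.46/1000 = 0.00846 m³/s.
Cross-sectional area A = πD²/4 = π(0.0276)²/4 = 0.0005983 m²; mean velocity V = Q/A = 0.00846/0.0005983 = 14.14 m/s.
Reynolds number Re = ρVD/μ = 0.765 · 14.14 · 0.0276 / 1.25e-05 = 2.388e+04.
Re > 4000 → turbulent. Relative roughness ε/D = 7.7e-05/0.0276 = 0.00279. Haaland: 1/√f = -1.8 log₁₀[(0.00279/3.7)^1.11 + 6.9/2.388e+04] = -1.8 log₁₀[0.000342 + 0.000289] = 5.76, so f = 0.03014.
Total minor-loss coefficient ΣK = 4·0.21 + 3·0.34 = 1.86.
ΔP = [f·L/D + ΣK]·(ρV²/2) = [0.03014·33.5/0.0276 + 1.86]·(0.765·14.14²/2) = [36.58 + 1.86]·76.48 = 2940 Pa.
ΔP = 2940 Pa = 0.0294 bar.

ΔP ≈ 0.0294 bar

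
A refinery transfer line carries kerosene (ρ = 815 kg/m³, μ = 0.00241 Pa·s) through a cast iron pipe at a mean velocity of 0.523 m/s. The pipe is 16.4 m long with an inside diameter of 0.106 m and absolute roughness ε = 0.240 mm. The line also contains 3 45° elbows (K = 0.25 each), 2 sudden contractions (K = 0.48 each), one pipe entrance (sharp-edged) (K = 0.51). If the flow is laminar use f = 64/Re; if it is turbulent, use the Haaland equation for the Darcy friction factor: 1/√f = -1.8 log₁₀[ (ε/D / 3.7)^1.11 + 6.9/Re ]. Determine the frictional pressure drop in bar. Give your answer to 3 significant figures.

Reynolds number Re = ρVD/μ = 815 · 0.523 · 0.106 / 0.00241 = 1.875e+04.
Re > 4000 → turbulent. Relative roughness ε/D = 0.00024/0.106 = 0.00226. Haaland: 1/√f = -1.8 log₁₀[(0.00226/3.7)^1.11 + 6.9/1.875e+04] = -1.8 log₁₀[0.000271 + 0.000368] = 5.75, so f = 0.03025.
Total minor-loss coefficient ΣK = 3·0.25 + 2·0.48 + 1·0.51 = 2.22.
ΔP = [f·L/D + ΣK]·(ρV²/2) = [0.03025·16.4/0.106 + 2.22]·(815·0.523²/2) = [4.68 + 2.22]·111.5 = 769.1 Pa.
ΔP = 769.1 Pa = 0.00769 bar.

ΔP ≈ 0.00769 bar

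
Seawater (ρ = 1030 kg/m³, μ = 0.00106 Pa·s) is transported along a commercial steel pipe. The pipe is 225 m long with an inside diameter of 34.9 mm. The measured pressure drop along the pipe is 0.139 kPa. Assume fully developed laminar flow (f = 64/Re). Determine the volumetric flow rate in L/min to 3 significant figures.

For laminar flow, f = 64/Re with Re = ρVD/μ, so Darcy-Weisbach reduces to ΔP = 32μLV/D². Solving for V: V = ΔP·D²/(32μL) = 139·(0.0349)²/(32·0.00106·225) = 0.02218 m/s.
Check: Re = ρVD/μ = 1030·0.02218·0.0349/0.00106 = 752.3 < 2300, so the laminar assumption holds.
Q = V·A = 0.02218·(π/4·0.0349²) = 2.122e-05 m³/s = 1.27 L/min.

Q ≈ 1.27 L/min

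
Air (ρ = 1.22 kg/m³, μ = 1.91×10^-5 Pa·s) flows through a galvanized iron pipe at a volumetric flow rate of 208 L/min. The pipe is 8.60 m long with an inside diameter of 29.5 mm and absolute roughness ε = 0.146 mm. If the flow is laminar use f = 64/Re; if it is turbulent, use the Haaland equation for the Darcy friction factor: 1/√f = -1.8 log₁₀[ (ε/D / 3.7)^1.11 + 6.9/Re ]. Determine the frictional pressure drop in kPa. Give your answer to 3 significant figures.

Q = 208 L/min = 208/60000 = 0.003467 m³/s.
Cross-sectional area A = πD²/4 = π(0.0295)²/4 = 0.0006835 m²; mean velocity V = Q/A = 0.003467/0.0006835 = 5.072 m/s.
Reynolds number Re = ρVD/μ = 1.22 · 5.072 · 0.0295 / 1.91e-05 = 9557.
Re > 4000 → turbulent. Relative roughness ε/D = 0.000146/0.0295 = 0.00495. Haaland: 1/√f = -1.8 log₁₀[(0.00495/3.7)^1.11 + 6.9/9557] = -1.8 log₁₀[0.000646 + 0.000722] = 5.155, so f = 0.03763.
Darcy-Weisbach: ΔP = f(L/D)(ρV²/2) = 0.03763·(8.6/0.0295)·(1.22·5.072²/2) = 0.03763·291.5·15.69 = 172.1 Pa.
ΔP = 172.1 Pa = 0.172 kPa.

ΔP ≈ 0.172 kPa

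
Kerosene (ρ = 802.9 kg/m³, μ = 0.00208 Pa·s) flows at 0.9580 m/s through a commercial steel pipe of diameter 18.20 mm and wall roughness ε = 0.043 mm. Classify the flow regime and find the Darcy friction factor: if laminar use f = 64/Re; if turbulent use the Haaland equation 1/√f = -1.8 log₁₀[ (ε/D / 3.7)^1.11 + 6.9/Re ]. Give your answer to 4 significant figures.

f ≈ 0.03714

Re = ρVD/μ = 802.9·0.958·0.0182/0.00208 = 6730.
Re > 4000 → turbulent. ε/D = 4.3e-05/0.0182 = 0.00236; Haaland: 1/√f = -1.8 log₁₀[0.000284 + 0.00103] = 5.189, so f = 0.03714.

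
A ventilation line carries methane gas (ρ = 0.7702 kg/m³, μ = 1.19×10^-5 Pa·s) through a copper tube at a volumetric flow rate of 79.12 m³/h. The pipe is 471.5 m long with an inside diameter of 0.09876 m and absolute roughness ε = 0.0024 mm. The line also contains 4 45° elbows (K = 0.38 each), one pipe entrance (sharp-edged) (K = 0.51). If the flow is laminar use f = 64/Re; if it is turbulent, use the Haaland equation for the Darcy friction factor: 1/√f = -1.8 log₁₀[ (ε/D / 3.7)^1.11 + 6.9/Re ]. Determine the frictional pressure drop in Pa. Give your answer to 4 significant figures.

Q = 79.12 m³/h = 79.12/3600 = 0.02198 m³/s.
Cross-sectional area A = πD²/4 = π(0.09876)²/4 = 0.00766 m²; mean velocity V = Q/A = 0.02198/0.00766 = 2.869 m/s.
Reynolds number Re = ρVD/μ = 0.7702 · 2.869 · 0.09876 / 1.19e-05 = 1.834e+04.
Re > 4000 → turbulent. Relative roughness ε/D = 2.4e-06/0.09876 = 2.43e-05. Haaland: 1/√f = -1.8 log₁₀[(2.43e-05/3.7)^1.11 + 6.9/1.834e+04] = -1.8 log₁₀[1.77e-06 + 0.000376] = 6.16, so f = 0.02635.
Total minor-loss coefficient ΣK = 4·0.38 + 1·0.51 = 2.03.
ΔP = [f·L/D + ΣK]·(ρV²/2) = [0.02635·471.5/0.09876 + 2.03]·(0.7702·2.869²/2) = [125.8 + 2.03]·3.17 = 405.2 Pa.

ΔP ≈ 405.2 Pa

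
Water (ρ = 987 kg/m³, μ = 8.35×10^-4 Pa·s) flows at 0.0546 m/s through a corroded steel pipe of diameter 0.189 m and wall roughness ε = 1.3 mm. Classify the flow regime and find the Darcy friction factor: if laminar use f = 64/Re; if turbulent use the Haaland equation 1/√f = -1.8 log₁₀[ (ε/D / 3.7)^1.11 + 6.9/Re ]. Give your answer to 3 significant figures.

Re = ρVD/μ = 987·0.0546·0.189/0.000835 = 1.22e+04.
Re > 4000 → turbulent. ε/D = 0.0013/0.189 = 0.00688; Haaland: 1/√f = -1.8 log₁₀[0.000931 + 0.000566] = 5.085, so f = 0.03868.

f ≈ 0.0387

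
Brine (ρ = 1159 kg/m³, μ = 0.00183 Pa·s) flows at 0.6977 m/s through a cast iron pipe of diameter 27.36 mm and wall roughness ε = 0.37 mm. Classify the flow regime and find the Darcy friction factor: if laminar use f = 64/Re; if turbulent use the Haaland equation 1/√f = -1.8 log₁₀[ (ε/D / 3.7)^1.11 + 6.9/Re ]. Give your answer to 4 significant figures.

f ≈ 0.04584

Re = ρVD/μ = 1159·0.6977·0.02736/0.00183 = 1.209e+04.
Re > 4000 → turbulent. ε/D = 0.00037/0.02736 = 0.0135; Haaland: 1/√f = -1.8 log₁₀[0.00197 + 0.000571] = 4.671, so f = 0.04584.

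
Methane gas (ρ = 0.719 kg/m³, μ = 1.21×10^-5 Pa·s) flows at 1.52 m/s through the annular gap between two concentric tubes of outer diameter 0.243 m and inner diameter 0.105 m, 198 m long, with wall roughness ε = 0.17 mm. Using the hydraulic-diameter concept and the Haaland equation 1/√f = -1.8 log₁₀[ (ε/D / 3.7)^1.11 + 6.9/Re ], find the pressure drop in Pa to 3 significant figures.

Hydraulic diameter D_h = 4A/P = D_o - D_i = 0.243 - 0.105 = 0.138 m.
Re = ρVD_h/μ = 0.719·1.52·0.138/1.21e-05 = 1.246e+04.
ε/D_h = 0.00017/0.138 = 0.00123; Haaland gives 1/√f = -1.8 log₁₀[0.000138+0.000554] = 5.688, so f = 0.03091.
ΔP = f(L/D_h)(ρV²/2) = 0.03091·198/0.138·0.8306 = 36.83 Pa.

ΔP ≈ 36.8 Pa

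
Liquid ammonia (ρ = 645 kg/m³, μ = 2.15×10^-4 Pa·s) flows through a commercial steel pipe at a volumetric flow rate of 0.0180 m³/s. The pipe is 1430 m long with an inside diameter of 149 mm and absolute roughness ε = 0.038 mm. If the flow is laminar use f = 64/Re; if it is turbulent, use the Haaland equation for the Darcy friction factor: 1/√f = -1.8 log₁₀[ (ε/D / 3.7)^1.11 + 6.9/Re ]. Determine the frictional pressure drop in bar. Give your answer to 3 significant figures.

Cross-sectional area A = πD²/4 = π(0.149)²/4 = 0.01744 m²; mean velocity V = Q/A = 0.018/0.01744 = 1.032 m/s.
Reynolds number Re = ρVD/μ = 645 · 1.032 · 0.149 / 0.000215 = 4.614e+05.
Re > 4000 → turbulent. Relative roughness ε/D = 3.8e-05/0.149 = 0.000255. Haaland: 1/√f = -1.8 log₁₀[(0.000255/3.7)^1.11 + 6.9/4.614e+05] = -1.8 log₁₀[2.4e-05 + 1.5e-05] = 7.937, so f = 0.01588.
Darcy-Weisbach: ΔP = f(L/D)(ρV²/2) = 0.01588·(1430/0.149)·(645·1.032²/2) = 0.01588·9597·343.7 = 5.236e+04 Pa.
ΔP = 5.236e+04 Pa = 0.524 bar.

ΔP ≈ 0.524 bar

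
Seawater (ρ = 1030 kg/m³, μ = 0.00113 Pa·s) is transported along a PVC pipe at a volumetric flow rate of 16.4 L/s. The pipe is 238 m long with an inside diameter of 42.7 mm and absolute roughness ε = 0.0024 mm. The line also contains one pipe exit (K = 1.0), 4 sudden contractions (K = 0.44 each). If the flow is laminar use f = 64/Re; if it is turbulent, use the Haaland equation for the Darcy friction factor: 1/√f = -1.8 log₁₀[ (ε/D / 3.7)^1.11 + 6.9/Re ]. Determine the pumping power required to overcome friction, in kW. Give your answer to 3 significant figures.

Q = 16.4 L/s = 16.4/1000 = 0.0164 m³/s.
Cross-sectional area A = πD²/4 = π(0.0427)²/4 = 0.001432 m²; mean velocity V = Q/A = 0.0164/0.001432 = 11.45 m/s.
Reynolds number Re = ρVD/μ = 1030 · 11.45 · 0.0427 / 0.00113 = 4.457e+05.
Re > 4000 → turbulent. Relative roughness ε/D = 2.4e-06/0.0427 = 5.62e-05. Haaland: 1/√f = -1.8 log₁₀[(5.62e-05/3.7)^1.11 + 6.9/4.457e+05] = -1.8 log₁₀[4.48e-06 + 1.55e-05] = 8.46, so f = 0.01397.
Total minor-loss coefficient ΣK = 1·1 + 4·0.44 = 2.76.
ΔP = [f·L/D + ΣK]·(ρV²/2) = [0.01397·238/0.0427 + 2.76]·(1030·11.45²/2) = [77.88 + 2.76]·6.755e+04 = 5.447e+06 Pa.
Pumping power P = QΔP = 0.0164·5.447e+06 = 89330 W = 89.3 kW.

P ≈ 89.3 kW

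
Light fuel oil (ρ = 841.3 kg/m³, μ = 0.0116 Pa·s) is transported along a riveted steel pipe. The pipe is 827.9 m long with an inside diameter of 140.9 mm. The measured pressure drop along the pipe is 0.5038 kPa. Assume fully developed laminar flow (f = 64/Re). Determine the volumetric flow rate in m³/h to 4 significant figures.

Q ≈ 1.827 m³/h

For laminar flow, f = 64/Re with Re = ρVD/μ, so Darcy-Weisbach reduces to ΔP = 32μLV/D². Solving for V: V = ΔP·D²/(32μL) = 503.8·(0.1409)²/(32·0.0116·827.9) = 0.03255 m/s.
Check: Re = ρVD/μ = 841.3·0.03255·0.1409/0.0116 = 332.6 < 2300, so the laminar assumption holds.
Q = V·A = 0.03255·(π/4·0.1409²) = 0.0005075 m³/s = 1.827 m³/h.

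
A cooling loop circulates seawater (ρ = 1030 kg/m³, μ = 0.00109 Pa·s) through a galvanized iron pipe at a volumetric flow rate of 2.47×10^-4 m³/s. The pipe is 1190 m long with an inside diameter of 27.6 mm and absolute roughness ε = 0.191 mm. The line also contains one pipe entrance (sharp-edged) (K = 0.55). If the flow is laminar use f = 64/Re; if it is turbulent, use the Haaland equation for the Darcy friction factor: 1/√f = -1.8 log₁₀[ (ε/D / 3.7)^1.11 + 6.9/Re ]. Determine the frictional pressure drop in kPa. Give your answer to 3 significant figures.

ΔP ≈ 149 kPa

Cross-sectional area A = πD²/4 = π(0.0276)²/4 = 0.0005983 m²; mean velocity V = Q/A = 0.000247/0.0005983 = 0.4128 m/s.
Reynolds number Re = ρVD/μ = 1030 · 0.4128 · 0.0276 / 0.00109 = 1.077e+04.
Re > 4000 → turbulent. Relative roughness ε/D = 0.000191/0.0276 = 0.00692. Haaland: 1/√f = -1.8 log₁₀[(0.00692/3.7)^1.11 + 6.9/1.077e+04] = -1.8 log₁₀[0.000937 + 0.000641] = 5.043, so f = 0.03931.
Total minor-loss coefficient ΣK = 1·0.55 = 0.55.
ΔP = [f·L/D + ΣK]·(ρV²/2) = [0.03931·1190/0.0276 + 0.55]·(1030·0.4128²/2) = [1695 + 0.55]·87.78 = 1.488e+05 Pa.
ΔP = 1.488e+05 Pa = 149 kPa.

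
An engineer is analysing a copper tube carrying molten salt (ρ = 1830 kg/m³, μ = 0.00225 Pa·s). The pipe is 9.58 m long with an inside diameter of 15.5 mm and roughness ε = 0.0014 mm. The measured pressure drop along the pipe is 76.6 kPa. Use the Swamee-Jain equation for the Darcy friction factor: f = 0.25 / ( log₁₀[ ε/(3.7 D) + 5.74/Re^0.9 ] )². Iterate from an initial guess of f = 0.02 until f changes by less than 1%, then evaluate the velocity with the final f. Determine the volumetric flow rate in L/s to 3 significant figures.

Q ≈ 0.452 L/s

Rearranging Darcy-Weisbach: V = √(2·ΔP·D/(f·L·ρ)). With ε/D = 1.4e-06/0.0155 = 9.03e-05, iterate starting from f = 0.02:
  f = 0.02 → V = √(2·7.66e+04·0.0155/(0.02·9.58·1830)) = 2.602 m/s; Re = ρVD/μ = 3.281e+04; f → 0.02317
  f = 0.02317 → V = 2.418 m/s; Re = 3.048e+04; f → 0.02357
  f = 0.02357 → V = 2.397 m/s; Re = 3.022e+04; f → 0.02361
Converged (Δf/f < 1%). With the final f = 0.02361: V = √(2·7.66e+04·0.0155/(0.02361·9.58·1830)) = 2.395 m/s.
Q = V·A = 2.395·(π/4·0.0155²) = 0.0004519 m³/s = 0.452 L/s.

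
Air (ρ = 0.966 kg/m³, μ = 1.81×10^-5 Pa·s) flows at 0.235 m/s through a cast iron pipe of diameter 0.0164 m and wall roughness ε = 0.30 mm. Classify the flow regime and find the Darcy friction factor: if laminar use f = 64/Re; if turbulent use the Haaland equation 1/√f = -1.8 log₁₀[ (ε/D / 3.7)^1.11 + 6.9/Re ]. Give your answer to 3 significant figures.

Re = ρVD/μ = 0.966·0.235·0.0164/1.81e-05 = 205.7.
Re < 2300 → laminar, so f = 64/Re = 0.3111 (roughness is irrelevant in laminar flow).

f ≈ 0.311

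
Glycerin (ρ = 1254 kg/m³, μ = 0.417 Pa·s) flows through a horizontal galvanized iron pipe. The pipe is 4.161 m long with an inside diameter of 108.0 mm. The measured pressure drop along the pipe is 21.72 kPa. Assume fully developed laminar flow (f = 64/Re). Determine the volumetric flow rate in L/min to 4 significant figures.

For laminar flow, f = 64/Re with Re = ρVD/μ, so Darcy-Weisbach reduces to ΔP = 32μLV/D². Solving for V: V = ΔP·D²/(32μL) = 2.172e+04·(0.108)²/(32·0.417·4.161) = 4.563 m/s.
Check: Re = ρVD/μ = 1254·4.563·0.108/0.417 = 1482 < 2300, so the laminar assumption holds.
Q = V·A = 4.563·(π/4·0.108²) = 0.0418 m³/s = 2508 L/min.

Q ≈ 2508 L/min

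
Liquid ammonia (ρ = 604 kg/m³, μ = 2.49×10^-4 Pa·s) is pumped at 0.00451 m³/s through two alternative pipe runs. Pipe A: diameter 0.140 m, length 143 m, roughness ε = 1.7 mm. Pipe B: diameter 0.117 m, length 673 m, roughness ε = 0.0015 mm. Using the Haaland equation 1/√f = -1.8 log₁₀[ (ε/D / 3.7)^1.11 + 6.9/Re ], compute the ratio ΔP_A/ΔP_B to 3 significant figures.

Pipe A: V = Q/A = 0.00451/0.01539 = 0.293 m/s; Re = 9.949e+04; ε/D = 0.0121; Haaland → f = 0.0411; ΔP_A = f(L/D)(ρV²/2) = 1088 Pa.
Pipe B: V = Q/A = 0.00451/0.01075 = 0.4195 m/s; Re = 1.191e+05; ε/D = 1.28e-05; Haaland → f = 0.01725; ΔP_B = f(L/D)(ρV²/2) = 5272 Pa.
ΔP_A/ΔP_B = 1088/5272 = 0.206.

ΔP_A/ΔP_B ≈ 0.206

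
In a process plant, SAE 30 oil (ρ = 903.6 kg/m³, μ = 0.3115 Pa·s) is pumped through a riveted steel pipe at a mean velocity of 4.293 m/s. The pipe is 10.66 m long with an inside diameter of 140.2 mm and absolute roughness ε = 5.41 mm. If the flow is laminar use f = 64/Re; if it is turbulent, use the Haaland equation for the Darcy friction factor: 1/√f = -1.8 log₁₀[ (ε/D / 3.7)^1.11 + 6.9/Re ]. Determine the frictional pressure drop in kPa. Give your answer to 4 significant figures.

ΔP ≈ 23.21 kPa

Reynolds number Re = ρVD/μ = 903.6 · 4.293 · 0.1402 / 0.311 = 1746.
Re < 2300 → laminar flow, so f = 64/Re = 64/1746 = 0.03666 (the turbulent correlation is not needed).
Darcy-Weisbach: ΔP = f(L/D)(ρV²/2) = 0.03666·(10.66/0.1402)·(903.6·4.293²/2) = 0.03666·76.03·8327 = 2.321e+04 Pa.
ΔP = 2.321e+04 Pa = 23.21 kPa.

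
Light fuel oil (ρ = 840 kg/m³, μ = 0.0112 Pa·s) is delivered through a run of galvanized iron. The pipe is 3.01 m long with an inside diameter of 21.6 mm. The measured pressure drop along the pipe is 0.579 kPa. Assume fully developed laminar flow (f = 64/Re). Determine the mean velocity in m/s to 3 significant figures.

V ≈ 0.250 m/s

For laminar flow, f = 64/Re with Re = ρVD/μ, so Darcy-Weisbach reduces to ΔP = 32μLV/D². Solving for V: V = ΔP·D²/(32μL) = 579·(0.0216)²/(32·0.0112·3.01) = 0.2504 m/s.
Check: Re = ρVD/μ = 840·0.2504·0.0216/0.0112 = 405.7 < 2300, so the laminar assumption holds.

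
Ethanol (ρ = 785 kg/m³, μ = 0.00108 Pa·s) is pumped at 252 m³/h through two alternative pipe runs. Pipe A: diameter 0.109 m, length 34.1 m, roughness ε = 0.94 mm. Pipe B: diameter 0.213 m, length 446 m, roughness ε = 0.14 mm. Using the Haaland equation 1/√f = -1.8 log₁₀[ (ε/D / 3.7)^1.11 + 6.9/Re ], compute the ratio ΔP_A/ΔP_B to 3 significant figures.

ΔP_A/ΔP_B ≈ 4.17

Pipe A: V = Q/A = 0.07/0.009331 = 7.502 m/s; Re = 5.943e+05; ε/D = 0.00862; Haaland → f = 0.03625; ΔP_A = f(L/D)(ρV²/2) = 2.505e+05 Pa.
Pipe B: V = Q/A = 0.07/0.03563 = 1.964 m/s; Re = 3.041e+05; ε/D = 0.000657; Haaland → f = 0.01892; ΔP_B = f(L/D)(ρV²/2) = 6e+04 Pa.
ΔP_A/ΔP_B = 2.505e+05/6e+04 = 4.17.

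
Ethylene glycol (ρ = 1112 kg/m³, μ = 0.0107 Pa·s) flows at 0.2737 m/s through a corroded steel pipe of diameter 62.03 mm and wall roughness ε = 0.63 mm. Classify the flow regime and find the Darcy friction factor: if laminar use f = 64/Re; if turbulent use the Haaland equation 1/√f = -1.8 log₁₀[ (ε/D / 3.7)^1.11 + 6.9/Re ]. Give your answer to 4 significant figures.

Re = ρVD/μ = 1112·0.2737·0.06203/0.0107 = 1764.
Re < 2300 → laminar, so f = 64/Re = 0.03627 (roughness is irrelevant in laminar flow).

f ≈ 0.03627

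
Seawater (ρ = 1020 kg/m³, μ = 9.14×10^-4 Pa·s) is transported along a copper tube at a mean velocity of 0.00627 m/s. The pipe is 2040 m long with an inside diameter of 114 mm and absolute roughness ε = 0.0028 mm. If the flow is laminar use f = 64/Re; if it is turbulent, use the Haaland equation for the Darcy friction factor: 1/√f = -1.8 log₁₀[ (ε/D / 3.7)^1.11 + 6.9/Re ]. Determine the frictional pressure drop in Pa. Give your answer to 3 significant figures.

ΔP ≈ 28.8 Pa

Reynolds number Re = ρVD/μ = 1020 · 0.00627 · 0.114 / 0.000914 = 797.7.
Re < 2300 → laminar flow, so f = 64/Re = 64/797.7 = 0.08023 (the turbulent correlation is not needed).
Darcy-Weisbach: ΔP = f(L/D)(ρV²/2) = 0.08023·(2040/0.114)·(1020·0.00627²/2) = 0.08023·1.789e+04·0.02005 = 28.79 Pa.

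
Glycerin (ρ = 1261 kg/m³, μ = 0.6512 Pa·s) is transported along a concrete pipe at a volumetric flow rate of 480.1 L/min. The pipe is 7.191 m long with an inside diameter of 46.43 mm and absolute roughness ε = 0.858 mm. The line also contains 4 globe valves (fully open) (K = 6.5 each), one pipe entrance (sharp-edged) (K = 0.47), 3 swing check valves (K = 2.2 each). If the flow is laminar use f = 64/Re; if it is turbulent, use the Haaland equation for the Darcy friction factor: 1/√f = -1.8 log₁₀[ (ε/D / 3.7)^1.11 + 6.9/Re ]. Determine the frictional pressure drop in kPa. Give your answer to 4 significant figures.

ΔP ≈ 794.2 kPa

Q = 480.1 L/min = 480.1/60000 = 0.008002 m³/s.
Cross-sectional area A = πD²/4 = π(0.04643)²/4 = 0.001693 m²; mean velocity V = Q/A = 0.008002/0.001693 = 4.726 m/s.
Reynolds number Re = ρVD/μ = 1261 · 4.726 · 0.04643 / 0.651 = 424.9.
Re < 2300 → laminar flow, so f = 64/Re = 64/424.9 = 0.1506 (the turbulent correlation is not needed).
Total minor-loss coefficient ΣK = 4·6.5 + 1·0.47 + 3·2.2 = 33.1.
ΔP = [f·L/D + ΣK]·(ρV²/2) = [0.1506·7.191/0.04643 + 33.1]·(1261·4.726²/2) = [23.33 + 33.1]·1.408e+04 = 7.942e+05 Pa.
ΔP = 7.942e+05 Pa = 794.2 kPa.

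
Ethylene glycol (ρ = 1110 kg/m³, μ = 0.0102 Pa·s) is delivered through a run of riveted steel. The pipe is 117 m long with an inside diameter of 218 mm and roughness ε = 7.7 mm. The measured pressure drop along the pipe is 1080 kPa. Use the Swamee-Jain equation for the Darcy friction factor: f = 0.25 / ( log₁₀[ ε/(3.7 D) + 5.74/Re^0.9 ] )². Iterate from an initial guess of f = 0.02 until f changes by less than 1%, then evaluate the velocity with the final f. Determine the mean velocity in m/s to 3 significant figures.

V ≈ 7.68 m/s

Rearranging Darcy-Weisbach: V = √(2·ΔP·D/(f·L·ρ)). With ε/D = 0.0077/0.218 = 0.0353, iterate starting from f = 0.02:
  f = 0.02 → V = √(2·1.08e+06·0.218/(0.02·117·1110)) = 13.46 m/s; Re = ρVD/μ = 3.194e+05; f → 0.06143
  f = 0.06143 → V = 7.682 m/s; Re = 1.823e+05; f → 0.06155
Converged (Δf/f < 1%). With the final f = 0.06155: V = √(2·1.08e+06·0.218/(0.06155·117·1110)) = 7.675 m/s.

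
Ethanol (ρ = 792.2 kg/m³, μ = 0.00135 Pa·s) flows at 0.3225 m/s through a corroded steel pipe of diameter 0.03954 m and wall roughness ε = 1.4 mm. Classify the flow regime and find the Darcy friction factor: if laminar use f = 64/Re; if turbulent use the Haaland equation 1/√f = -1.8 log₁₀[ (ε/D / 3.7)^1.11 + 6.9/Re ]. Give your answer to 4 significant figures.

f ≈ 0.06515

Re = ρVD/μ = 792.2·0.3225·0.03954/0.00135 = 7483.
Re > 4000 → turbulent. ε/D = 0.0014/0.03954 = 0.0354; Haaland: 1/√f = -1.8 log₁₀[0.00574 + 0.000922] = 3.918, so f = 0.06515.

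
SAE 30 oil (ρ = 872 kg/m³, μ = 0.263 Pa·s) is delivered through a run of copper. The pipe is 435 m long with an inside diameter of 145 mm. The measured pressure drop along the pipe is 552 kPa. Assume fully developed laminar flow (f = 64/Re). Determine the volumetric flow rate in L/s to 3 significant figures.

Q ≈ 52.3 L/s

For laminar flow, f = 64/Re with Re = ρVD/μ, so Darcy-Weisbach reduces to ΔP = 32μLV/D². Solving for V: V = ΔP·D²/(32μL) = 5.52e+05·(0.145)²/(32·0.263·435) = 3.17 m/s.
Check: Re = ρVD/μ = 872·3.17·0.145/0.263 = 1524 < 2300, so the laminar assumption holds.
Q = V·A = 3.17·(π/4·0.145²) = 0.05235 m³/s = 52.3 L/s.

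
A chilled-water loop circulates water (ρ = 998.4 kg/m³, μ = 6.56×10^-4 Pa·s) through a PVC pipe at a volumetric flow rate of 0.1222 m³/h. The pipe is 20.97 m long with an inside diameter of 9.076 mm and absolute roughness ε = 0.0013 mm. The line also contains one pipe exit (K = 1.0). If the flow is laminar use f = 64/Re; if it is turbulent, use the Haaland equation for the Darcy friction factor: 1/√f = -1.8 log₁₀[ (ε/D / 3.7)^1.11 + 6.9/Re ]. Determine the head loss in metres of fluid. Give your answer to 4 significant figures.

Q = 0.1222 m³/h = 0.1222/3600 = 3.394e-05 m³/s.
Cross-sectional area A = πD²/4 = π(0.009076)²/4 = 6.47e-05 m²; mean velocity V = Q/A = 3.394e-05/6.47e-05 = 0.5247 m/s.
Reynolds number Re = ρVD/μ = 998.4 · 0.5247 · 0.009076 / 0.000656 = 7247.
Re > 4000 → turbulent. Relative roughness ε/D = 1.3e-06/0.009076 = 0.000143. Haaland: 1/√f = -1.8 log₁₀[(0.000143/3.7)^1.11 + 6.9/7247] = -1.8 log₁₀[1.27e-05 + 0.000952] = 5.428, so f = 0.03394.
Total minor-loss coefficient ΣK = 1·1 = 1.
ΔP = [f·L/D + ΣK]·(ρV²/2) = [0.03394·20.97/0.009076 + 1]·(998.4·0.5247²/2) = [78.42 + 1]·137.4 = 1.091e+04 Pa.
Head loss h_f = ΔP/(ρg) = 1.091e+04/(998.4·9.81) = 1.114 m.

h_f ≈ 1.114 m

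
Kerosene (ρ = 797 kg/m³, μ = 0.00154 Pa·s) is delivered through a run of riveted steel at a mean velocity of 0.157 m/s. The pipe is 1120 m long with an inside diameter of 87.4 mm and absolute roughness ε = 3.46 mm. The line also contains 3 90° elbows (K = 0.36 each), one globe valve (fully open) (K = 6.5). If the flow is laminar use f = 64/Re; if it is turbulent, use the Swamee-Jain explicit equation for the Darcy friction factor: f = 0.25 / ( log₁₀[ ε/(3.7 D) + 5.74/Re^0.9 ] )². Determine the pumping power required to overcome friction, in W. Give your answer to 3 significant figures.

P ≈ 8.30 W

Reynolds number Re = ρVD/μ = 797 · 0.157 · 0.0874 / 0.00154 = 7101.
Re > 4000 → turbulent. Relative roughness ε/D = 0.00346/0.0874 = 0.0396. Swamee-Jain: f = 0.25/(log₁₀[0.0396/3.7 + 5.74/7101^0.9])² = 0.25/(log₁₀[0.0107 + 0.00196])² = 0.25/(-1.898)² = 0.06943.
Total minor-loss coefficient ΣK = 3·0.36 + 1·6.5 = 7.58.
ΔP = [f·L/D + ΣK]·(ρV²/2) = [0.06943·1120/0.0874 + 7.58]·(797·0.157²/2) = [889.8 + 7.58]·9.823 = 8814 Pa.
Q = V·A = 0.157·0.005999 = 0.0009419 m³/s.
Pumping power P = QΔP = 0.0009419·8814 = 8.302 W = 8.30 W.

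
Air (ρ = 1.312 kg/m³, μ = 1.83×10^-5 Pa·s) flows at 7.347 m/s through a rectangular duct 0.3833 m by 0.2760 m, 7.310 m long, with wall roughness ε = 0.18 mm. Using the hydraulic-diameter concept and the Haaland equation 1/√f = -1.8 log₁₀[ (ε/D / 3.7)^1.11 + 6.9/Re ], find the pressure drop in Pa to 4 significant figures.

ΔP ≈ 15.51 Pa

Hydraulic diameter D_h = 4A/P = 4·(0.3833·0.276)/(2·(0.3833+0.276)) = 0.4232/1.319 = 0.3209 m.
Re = ρVD_h/μ = 1.312·7.347·0.3209/1.83e-05 = 1.69e+05.
ε/D_h = 0.00018/0.3209 = 0.000561; Haaland gives 1/√f = -1.8 log₁₀[5.76e-05+4.08e-05] = 7.212, so f = 0.01922.
ΔP = f(L/D_h)(ρV²/2) = 0.01922·7.31/0.3209·35.41 = 15.51 Pa.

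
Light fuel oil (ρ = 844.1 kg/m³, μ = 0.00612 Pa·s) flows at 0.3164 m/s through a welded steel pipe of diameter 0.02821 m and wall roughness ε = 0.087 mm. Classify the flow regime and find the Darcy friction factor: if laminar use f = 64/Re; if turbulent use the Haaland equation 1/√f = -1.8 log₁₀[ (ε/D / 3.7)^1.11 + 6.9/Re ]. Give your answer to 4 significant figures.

Re = ρVD/μ = 844.1·0.3164·0.02821/0.00612 = 1231.
Re < 2300 → laminar, so f = 64/Re = 0.05199 (roughness is irrelevant in laminar flow).

f ≈ 0.05199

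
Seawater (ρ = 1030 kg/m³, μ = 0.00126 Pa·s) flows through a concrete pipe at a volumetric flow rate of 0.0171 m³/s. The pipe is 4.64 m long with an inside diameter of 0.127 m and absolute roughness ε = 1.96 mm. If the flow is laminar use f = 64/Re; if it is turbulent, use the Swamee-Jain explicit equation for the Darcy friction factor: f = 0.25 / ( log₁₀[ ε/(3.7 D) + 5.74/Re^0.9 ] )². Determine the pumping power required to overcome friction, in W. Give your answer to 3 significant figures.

Cross-sectional area A = πD²/4 = π(0.127)²/4 = 0.01267 m²; mean velocity V = Q/A = 0.0171/0.01267 = 1.35 m/s.
Reynolds number Re = ρVD/μ = 1030 · 1.35 · 0.127 / 0.00126 = 1.401e+05.
Re > 4000 → turbulent. Relative roughness ε/D = 0.00196/0.127 = 0.0154. Swamee-Jain: f = 0.25/(log₁₀[0.0154/3.7 + 5.74/1.401e+05^0.9])² = 0.25/(log₁₀[0.00417 + 0.000134])² = 0.25/(-2.366)² = 0.04466.
Darcy-Weisbach: ΔP = f(L/D)(ρV²/2) = 0.04466·(4.64/0.127)·(1030·1.35²/2) = 0.04466·36.54·938.4 = 1531 Pa.
Pumping power P = QΔP = 0.0171·1531 = 26.18 W = 26.2 W.

P ≈ 26.2 W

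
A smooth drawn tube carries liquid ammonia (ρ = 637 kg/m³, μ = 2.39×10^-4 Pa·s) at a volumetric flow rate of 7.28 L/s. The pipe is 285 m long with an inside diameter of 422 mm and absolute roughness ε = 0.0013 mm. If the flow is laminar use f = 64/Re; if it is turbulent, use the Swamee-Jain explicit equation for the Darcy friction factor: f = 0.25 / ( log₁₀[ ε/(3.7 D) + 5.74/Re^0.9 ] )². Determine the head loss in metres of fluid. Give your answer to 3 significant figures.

Q = 7.28 L/s = 7.28/1000 = 0.00728 m³/s.
Cross-sectional area A = πD²/4 = π(0.422)²/4 = 0.1399 m²; mean velocity V = Q/A = 0.00728/0.1399 = 0.05205 m/s.
Reynolds number Re = ρVD/μ = 637 · 0.05205 · 0.422 / 0.000239 = 5.854e+04.
Re > 4000 → turbulent. Relative roughness ε/D = 1.3e-06/0.422 = 3.08e-06. Swamee-Jain: f = 0.25/(log₁₀[3.08e-06/3.7 + 5.74/5.854e+04^0.9])² = 0.25/(log₁₀[8.33e-07 + 0.000294])² = 0.25/(-3.531)² = 0.02006.
Darcy-Weisbach: ΔP = f(L/D)(ρV²/2) = 0.02006·(285/0.422)·(637·0.05205²/2) = 0.02006·675.4·0.8629 = 11.69 Pa.
Head loss h_f = ΔP/(ρg) = 11.69/(637·9.81) = 0.00187 m.

h_f ≈ 0.00187 m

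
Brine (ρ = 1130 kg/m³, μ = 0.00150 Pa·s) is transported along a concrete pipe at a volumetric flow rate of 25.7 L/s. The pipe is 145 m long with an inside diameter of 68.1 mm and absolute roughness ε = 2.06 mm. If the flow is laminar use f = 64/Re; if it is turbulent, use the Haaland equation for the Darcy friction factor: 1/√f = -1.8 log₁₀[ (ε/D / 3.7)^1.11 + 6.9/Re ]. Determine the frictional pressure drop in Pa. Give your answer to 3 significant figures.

ΔP ≈ 3.45×10^6 Pa

Q = 25.7 L/s = 25.7/1000 = 0.0257 m³/s.
Cross-sectional area A = πD²/4 = π(0.0681)²/4 = 0.003642 m²; mean velocity V = Q/A = 0.0257/0.003642 = 7.056 m/s.
Reynolds number Re = ρVD/μ = 1130 · 7.056 · 0.0681 / 0.0015 = 3.62e+05.
Re > 4000 → turbulent. Relative roughness ε/D = 0.00206/0.0681 = 0.0302. Haaland: 1/√f = -1.8 log₁₀[(0.0302/3.7)^1.11 + 6.9/3.62e+05] = -1.8 log₁₀[0.00482 + 1.91e-05] = 4.168, so f = 0.05757.
Darcy-Weisbach: ΔP = f(L/D)(ρV²/2) = 0.05757·(145/0.0681)·(1130·7.056²/2) = 0.05757·2129·2.813e+04 = 3.448e+06 Pa.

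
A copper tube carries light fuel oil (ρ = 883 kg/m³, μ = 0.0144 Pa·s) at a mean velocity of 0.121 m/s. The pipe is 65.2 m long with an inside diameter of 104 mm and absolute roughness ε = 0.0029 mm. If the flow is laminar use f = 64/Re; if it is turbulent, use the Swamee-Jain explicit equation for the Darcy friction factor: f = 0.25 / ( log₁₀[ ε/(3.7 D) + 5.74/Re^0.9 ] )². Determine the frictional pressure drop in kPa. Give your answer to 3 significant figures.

Reynolds number Re = ρVD/μ = 883 · 0.121 · 0.104 / 0.0144 = 771.6.
Re < 2300 → laminar flow, so f = 64/Re = 64/771.6 = 0.08294 (the turbulent correlation is not needed).
Darcy-Weisbach: ΔP = f(L/D)(ρV²/2) = 0.08294·(65.2/0.104)·(883·0.121²/2) = 0.08294·626.9·6.464 = 336.1 Pa.
ΔP = 336.1 Pa = 0.336 kPa.

ΔP ≈ 0.336 kPa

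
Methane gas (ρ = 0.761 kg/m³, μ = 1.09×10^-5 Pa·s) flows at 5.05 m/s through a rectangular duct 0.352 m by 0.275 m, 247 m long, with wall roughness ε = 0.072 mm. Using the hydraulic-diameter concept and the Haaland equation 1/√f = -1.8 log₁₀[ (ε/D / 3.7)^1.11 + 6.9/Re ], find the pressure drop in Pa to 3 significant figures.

ΔP ≈ 145 Pa

Hydraulic diameter D_h = 4A/P = 4·(0.352·0.275)/(2·(0.352+0.275)) = 0.3872/1.254 = 0.3088 m.
Re = ρVD_h/μ = 0.761·5.05·0.3088/1.09e-05 = 1.089e+05.
ε/D_h = 7.2e-05/0.3088 = 0.000233; Haaland gives 1/√f = -1.8 log₁₀[2.17e-05+6.34e-05] = 7.326, so f = 0.01863.
ΔP = f(L/D_h)(ρV²/2) = 0.01863·247/0.3088·9.704 = 144.6 Pa.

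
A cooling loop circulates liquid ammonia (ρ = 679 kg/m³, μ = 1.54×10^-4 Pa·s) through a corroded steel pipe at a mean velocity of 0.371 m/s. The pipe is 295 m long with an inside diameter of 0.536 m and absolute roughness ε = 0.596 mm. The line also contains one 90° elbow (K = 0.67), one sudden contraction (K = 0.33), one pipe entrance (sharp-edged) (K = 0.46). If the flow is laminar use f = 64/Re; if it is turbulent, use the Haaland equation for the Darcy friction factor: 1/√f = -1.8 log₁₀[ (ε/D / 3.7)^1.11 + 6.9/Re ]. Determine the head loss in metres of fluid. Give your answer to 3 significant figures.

h_f ≈ 0.0893 m

Reynolds number Re = ρVD/μ = 679 · 0.371 · 0.536 / 0.000154 = 8.768e+05.
Re > 4000 → turbulent. Relative roughness ε/D = 0.000596/0.536 = 0.00111. Haaland: 1/√f = -1.8 log₁₀[(0.00111/3.7)^1.11 + 6.9/8.768e+05] = -1.8 log₁₀[0.000123 + 7.87e-06] = 6.989, so f = 0.02047.
Total minor-loss coefficient ΣK = 1·0.67 + 1·0.33 + 1·0.46 = 1.46.
ΔP = [f·L/D + ΣK]·(ρV²/2) = [0.02047·295/0.536 + 1.46]·(679·0.371²/2) = [11.27 + 1.46]·46.73 = 594.8 Pa.
Head loss h_f = ΔP/(ρg) = 594.8/(679·9.81) = 0.0893 m.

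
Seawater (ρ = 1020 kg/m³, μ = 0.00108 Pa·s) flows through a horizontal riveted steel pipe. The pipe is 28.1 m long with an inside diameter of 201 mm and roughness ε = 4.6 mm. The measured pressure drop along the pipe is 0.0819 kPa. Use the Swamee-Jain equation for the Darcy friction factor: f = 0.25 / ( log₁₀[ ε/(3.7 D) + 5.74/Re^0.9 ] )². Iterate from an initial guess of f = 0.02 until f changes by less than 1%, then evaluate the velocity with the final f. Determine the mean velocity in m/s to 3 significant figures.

Rearranging Darcy-Weisbach: V = √(2·ΔP·D/(f·L·ρ)). With ε/D = 0.0046/0.201 = 0.0229, iterate starting from f = 0.02:
  f = 0.02 → V = √(2·81.9·0.201/(0.02·28.1·1020)) = 0.2397 m/s; Re = ρVD/μ = 4.549e+04; f → 0.05244
  f = 0.05244 → V = 0.148 m/s; Re = 2.81e+04; f → 0.05307
  f = 0.05307 → V = 0.1471 m/s; Re = 2.793e+04; f → 0.05308
Converged (Δf/f < 1%). With the final f = 0.05308: V = √(2·81.9·0.201/(0.05308·28.1·1020)) = 0.1471 m/s.

V ≈ 0.147 m/s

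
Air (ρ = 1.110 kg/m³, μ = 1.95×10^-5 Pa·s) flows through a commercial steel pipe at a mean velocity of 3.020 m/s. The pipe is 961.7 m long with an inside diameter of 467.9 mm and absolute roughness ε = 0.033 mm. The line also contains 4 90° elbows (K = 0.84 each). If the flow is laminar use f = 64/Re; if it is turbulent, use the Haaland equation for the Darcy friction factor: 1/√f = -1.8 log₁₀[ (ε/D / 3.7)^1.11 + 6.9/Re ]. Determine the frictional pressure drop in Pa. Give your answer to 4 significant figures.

Reynolds number Re = ρVD/μ = 1.11 · 3.02 · 0.4679 / 1.95e-05 = 8.044e+04.
Re > 4000 → turbulent. Relative roughness ε/D = 3.3e-05/0.4679 = 7.05e-05. Haaland: 1/√f = -1.8 log₁₀[(7.05e-05/3.7)^1.11 + 6.9/8.044e+04] = -1.8 log₁₀[5.77e-06 + 8.58e-05] = 7.269, so f = 0.01893.
Total minor-loss coefficient ΣK = 4·0.84 = 3.36.
ΔP = [f·L/D + ΣK]·(ρV²/2) = [0.01893·961.7/0.4679 + 3.36]·(1.11·3.02²/2) = [38.9 + 3.36]·5.062 = 213.9 Pa.

ΔP ≈ 213.9 Pa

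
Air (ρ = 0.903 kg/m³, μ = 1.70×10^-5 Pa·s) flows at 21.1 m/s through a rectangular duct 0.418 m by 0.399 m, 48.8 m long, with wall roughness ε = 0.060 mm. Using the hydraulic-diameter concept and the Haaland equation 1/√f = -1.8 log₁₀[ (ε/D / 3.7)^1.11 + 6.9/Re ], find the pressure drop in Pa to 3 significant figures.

Hydraulic diameter D_h = 4A/P = 4·(0.418·0.399)/(2·(0.418+0.399)) = 0.6671/1.634 = 0.4083 m.
Re = ρVD_h/μ = 0.903·21.1·0.4083/1.7e-05 = 4.576e+05.
ε/D_h = 6e-05/0.4083 = 0.000147; Haaland gives 1/√f = -1.8 log₁₀[1.3e-05+1.51e-05] = 8.192, so f = 0.0149.
ΔP = f(L/D_h)(ρV²/2) = 0.0149·48.8/0.4083·201 = 358 Pa.

ΔP ≈ 358 Pa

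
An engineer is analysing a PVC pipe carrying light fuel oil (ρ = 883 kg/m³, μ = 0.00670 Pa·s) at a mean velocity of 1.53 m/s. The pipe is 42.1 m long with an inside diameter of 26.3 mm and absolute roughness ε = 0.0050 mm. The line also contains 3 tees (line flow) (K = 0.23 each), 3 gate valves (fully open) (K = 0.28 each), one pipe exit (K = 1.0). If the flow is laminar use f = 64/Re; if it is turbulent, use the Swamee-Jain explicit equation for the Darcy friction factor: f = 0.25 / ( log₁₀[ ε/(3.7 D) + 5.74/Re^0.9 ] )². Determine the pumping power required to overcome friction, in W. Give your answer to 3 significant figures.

P ≈ 53.6 W

Reynolds number Re = ρVD/μ = 883 · 1.53 · 0.0263 / 0.0067 = 5303.
Re > 4000 → turbulent. Relative roughness ε/D = 5e-06/0.0263 = 0.00019. Swamee-Jain: f = 0.25/(log₁₀[0.00019/3.7 + 5.74/5303^0.9])² = 0.25/(log₁₀[5.14e-05 + 0.00255])² = 0.25/(-2.585)² = 0.03743.
Total minor-loss coefficient ΣK = 3·0.23 + 3·0.28 + 1·1 = 2.53.
ΔP = [f·L/D + ΣK]·(ρV²/2) = [0.03743·42.1/0.0263 + 2.53]·(883·1.53²/2) = [59.91 + 2.53]·1034 = 6.453e+04 Pa.
Q = V·A = 1.53·0.0005433 = 0.0008312 m³/s.
Pumping power P = QΔP = 0.0008312·6.453e+04 = 53.64 W = 53.6 W.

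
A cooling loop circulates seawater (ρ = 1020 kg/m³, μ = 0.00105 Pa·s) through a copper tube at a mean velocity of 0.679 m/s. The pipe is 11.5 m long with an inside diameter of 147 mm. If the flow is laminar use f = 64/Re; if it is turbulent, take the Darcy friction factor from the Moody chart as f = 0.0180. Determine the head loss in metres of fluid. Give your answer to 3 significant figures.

h_f ≈ 0.0331 m

Reynolds number Re = ρVD/μ = 1020 · 0.679 · 0.147 / 0.00105 = 9.696e+04.
Re > 4000 → turbulent; use the Moody-chart value f = 0.0180.
Darcy-Weisbach: ΔP = f(L/D)(ρV²/2) = 0.018·(11.5/0.147)·(1020·0.679²/2) = 0.018·78.23·235.1 = 331.1 Pa.
Head loss h_f = ΔP/(ρg) = 331.1/(1020·9.81) = 0.0331 m.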